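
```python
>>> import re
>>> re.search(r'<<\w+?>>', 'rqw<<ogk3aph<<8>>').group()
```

The match spans [12:17] → '<<8>>'.

'<<8>>'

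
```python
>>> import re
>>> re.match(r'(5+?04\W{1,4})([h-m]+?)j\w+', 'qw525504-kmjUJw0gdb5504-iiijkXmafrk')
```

None

This matches one or more of the literal '5' (lazy), then the literal '04', then 1 to 4 of a non-word character (captured); then one or more of a character in [h-m] (lazy) (captured); then a literal 'j', then one or more of a word character.
`re.match` won't scan ahead — the pattern has to work from the very first character.
Here the pattern fails at index 0, so the call returns None.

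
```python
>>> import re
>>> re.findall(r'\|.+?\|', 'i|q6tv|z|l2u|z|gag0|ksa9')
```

Lazy quantifiers expand one character at a time until the remainder of the pattern can match.
Walking the string: at [1:7] → '|q6tv|'; at [8:13] → '|l2u|'; at [14:20] → '|gag0|'.
No capturing groups, so `findall` returns the 3 full match strings.

['|q6tv|', '|l2u|', '|gag0|']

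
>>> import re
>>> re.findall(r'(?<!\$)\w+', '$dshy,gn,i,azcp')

['shy', 'gn', 'i', 'azcp']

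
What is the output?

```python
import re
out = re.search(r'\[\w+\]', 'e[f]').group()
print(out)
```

[f]

The match spans [1:4] → '[f]'.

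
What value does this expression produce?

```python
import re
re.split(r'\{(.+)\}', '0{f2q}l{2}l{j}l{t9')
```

['0', 'f2q}l{2}l{j', 'l{t9']

`re.split` interleaves the captured-group text with the surrounding fragments.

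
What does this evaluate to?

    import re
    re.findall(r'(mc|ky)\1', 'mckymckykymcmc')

['ky', 'mc']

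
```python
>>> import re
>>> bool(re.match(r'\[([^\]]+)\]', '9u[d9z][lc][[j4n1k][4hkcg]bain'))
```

False

`re.match` only tries the pattern at the start of the string.
Here the string doesn't start with a match, so the call returns None, and `bool(None)` is False.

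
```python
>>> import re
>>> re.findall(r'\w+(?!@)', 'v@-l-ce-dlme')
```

['l', 'ce', 'dlme']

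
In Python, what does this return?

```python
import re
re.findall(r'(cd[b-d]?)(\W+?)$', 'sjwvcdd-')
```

[('cdd', '-')]

This matches the literal 'cd', then optionally a character in [b-d] (captured); then one or more of a non-word character (lazy) (captured); then anchored at the end.
Scanning left to right: at [4:8] match 'cdd-', groups = ('cdd', '-').
With 2 capturing groups, `findall` returns a 2-tuple per match.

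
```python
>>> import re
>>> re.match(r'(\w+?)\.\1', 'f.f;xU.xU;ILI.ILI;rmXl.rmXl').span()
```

(0, 3)

The backreference `\1` re-matches whatever the first group consumed, character for character.
`match` is anchored at position 0; if the pattern doesn't fit there, it returns None.
The match spans [0:3] → 'f.f'.
Captured: group 1 = 'f'.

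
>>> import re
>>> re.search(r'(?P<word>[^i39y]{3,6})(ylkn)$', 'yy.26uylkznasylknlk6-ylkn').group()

'knlk6-ylkn'

The pattern matches 3 to 6 of any character except [i39y] (captured as 'word'); then the literal 'yl', then the literal 'kn' (captured); then anchored at the end.
`search` walks the string left to right and returns the first match it finds.
The match spans [15:25] → 'knlk6-ylkn'.
Captured: group 1 = 'knlk6-', group 2 = 'ylkn'.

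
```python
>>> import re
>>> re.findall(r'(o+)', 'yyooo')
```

The pattern matches one or more of a literal 'o' (captured).
Matches: at [2:5] match 'ooo', group 1 = 'ooo'.
With a single group, `findall` returns only what that group captured — 1 item.

['ooo']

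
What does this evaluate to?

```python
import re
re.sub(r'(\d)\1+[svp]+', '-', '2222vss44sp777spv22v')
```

'----'

A backreference is literal: `\1` must see the identical characters the first group matched.
Matches: at [0:7] → '2222vss'; at [7:11] → '44sp'; at [11:17] → '777spv'; at [17:20] → '22v'.
`sub` substitutes '-' at each match site.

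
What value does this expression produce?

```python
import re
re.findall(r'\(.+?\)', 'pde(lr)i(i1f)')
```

['(lr)', '(i1f)']

The `?` after the quantifier makes it lazy — it takes as little as possible before letting the rest of the pattern try.
Matches: at [3:7] → '(lr)'; at [8:13] → '(i1f)'.
With no groups in the pattern, `findall` gives back each whole match — 2 here.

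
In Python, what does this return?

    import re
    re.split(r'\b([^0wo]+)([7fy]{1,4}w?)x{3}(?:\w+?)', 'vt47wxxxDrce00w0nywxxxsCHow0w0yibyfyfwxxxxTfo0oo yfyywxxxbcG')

Pattern: a word boundary (`\b`, zero-width); then one or more of any character except [0wo] (captured); then 1 to 4 of one of [7fy], then optionally a literal 'w' (captured); then exactly 3 of a literal 'x'; then one or more of a word character (lazy) (non-capturing group).
Matches to split on: at [0:9] → 'vt47wxxxD'; at [48:58] → ' yfyywxxxb'.
`re.split` interleaves the captured-group text with the surrounding fragments.

['', 'vt4', '7w', 'rce00w0nywxxxsCHow0w0yibyfyfwxxxxTfo0oo', ' yfy', 'yw', 'cG']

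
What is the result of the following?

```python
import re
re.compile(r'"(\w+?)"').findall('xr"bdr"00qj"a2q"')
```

['bdr', 'a2q']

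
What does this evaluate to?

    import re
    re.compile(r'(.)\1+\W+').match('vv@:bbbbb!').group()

'vv@:'

`\1` is not a pattern — it's the concrete string captured by group 1, re-applied verbatim.
`match` is anchored at position 0; if the pattern doesn't fit there, it returns None.
The match spans [0:4] → 'vv@:'.
Captured: group 1 = 'v'.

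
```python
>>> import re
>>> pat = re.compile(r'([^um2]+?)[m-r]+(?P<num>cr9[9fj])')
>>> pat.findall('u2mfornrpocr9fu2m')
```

[('f', 'cr9f')]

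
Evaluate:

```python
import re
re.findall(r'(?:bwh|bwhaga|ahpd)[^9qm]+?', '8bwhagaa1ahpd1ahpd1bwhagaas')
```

['bwha', 'ahpd1', 'ahpd1', 'bwha']

`|` is ordered: at each position the engine commits to the first alternative that works.
Walking the string: at [1:5] → 'bwha'; at [9:14] → 'ahpd1'; at [14:19] → 'ahpd1'; at [19:23] → 'bwha'.
With no groups in the pattern, `findall` gives back each whole match — 4 here.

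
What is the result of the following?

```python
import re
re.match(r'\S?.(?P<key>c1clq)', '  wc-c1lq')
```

None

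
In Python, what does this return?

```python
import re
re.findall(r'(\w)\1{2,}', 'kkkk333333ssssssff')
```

`\1` is not a pattern — it's the concrete string captured by group 1, re-applied verbatim.
One capturing group, so `findall` returns just the captured substring from each match — 3 in all.

['k', '3', 's']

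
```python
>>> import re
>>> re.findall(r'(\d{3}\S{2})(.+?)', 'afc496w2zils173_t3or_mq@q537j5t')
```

The `?` after the quantifier makes it lazy — it takes as little as possible before letting the rest of the pattern try.
Multiple groups make `findall` return tuples — one 2-tuple for each match.

[('496w2', 'z'), ('173_t', '3'), ('537j5', 't')]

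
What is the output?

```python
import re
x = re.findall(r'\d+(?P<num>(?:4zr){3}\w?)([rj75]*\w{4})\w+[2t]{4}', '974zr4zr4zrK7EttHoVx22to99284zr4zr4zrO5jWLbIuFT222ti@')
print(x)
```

`findall` packs the 2 group values into a tuple for every match.

[('4zr4zr4zrK', '7EttH')]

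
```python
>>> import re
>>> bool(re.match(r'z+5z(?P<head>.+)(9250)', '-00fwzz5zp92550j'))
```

False

The pattern matches one or more of a literal 'z', then the literal '5z'; then one or more of any character (captured as 'head'); then the literal '92', then the literal '50' (captured).
`match` is anchored at position 0; if the pattern doesn't fit there, it returns None.
Here the string doesn't start with a match, so the call returns None, and `bool(None)` is False.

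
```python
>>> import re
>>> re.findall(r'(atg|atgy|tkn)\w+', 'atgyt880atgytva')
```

['atg']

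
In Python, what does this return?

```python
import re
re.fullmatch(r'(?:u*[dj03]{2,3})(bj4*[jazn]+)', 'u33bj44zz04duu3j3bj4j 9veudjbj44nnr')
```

None

Pattern: zero or more of a literal 'u', then 2 to 3 of one of [dj03] (non-capturing group); then the literal 'bj', then zero or more of the literal '4', then one or more of one of [jazn] (captured).
`re.fullmatch` is like wrapping the pattern in `^…$` (in single-line mode).
Here the pattern can't cover the whole string, so the call returns None.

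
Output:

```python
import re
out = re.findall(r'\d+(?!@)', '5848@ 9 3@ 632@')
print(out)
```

['584', '9', '63']

A negative assertion filters positions out without eating any characters.
Since nothing is captured, `findall` lists the 3 matched substrings directly.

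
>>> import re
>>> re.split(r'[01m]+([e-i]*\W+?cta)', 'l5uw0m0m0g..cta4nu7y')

['l5uw', 'g..cta', '4nu7y']

Pattern: one or more of one of [01m]; then zero or more of a character in [e-i], then one or more of a non-word character (lazy), then the literal 'cta' (captured).
The group in the pattern means `split` returns the separators' captures alongside the pieces.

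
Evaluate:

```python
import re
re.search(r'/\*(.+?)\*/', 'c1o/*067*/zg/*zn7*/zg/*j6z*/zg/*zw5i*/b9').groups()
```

('067',)

The `?` after the quantifier makes it lazy — it takes as little as possible before letting the rest of the pattern try.
`re.search` scans for the first position where the pattern succeeds.
The match spans [3:10] → '/*067*/'.
Captured: group 1 = '067'.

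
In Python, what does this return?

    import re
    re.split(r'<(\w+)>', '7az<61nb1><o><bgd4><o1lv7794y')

Matches to split on: at [3:10] → '<61nb1>'; at [10:13] → '<o>'; at [13:19] → '<bgd4>'.
Because the pattern has a capturing group, `split` also inserts each captured text between the pieces.

['7az', '61nb1', '', 'o', '', 'bgd4', '<o1lv7794y']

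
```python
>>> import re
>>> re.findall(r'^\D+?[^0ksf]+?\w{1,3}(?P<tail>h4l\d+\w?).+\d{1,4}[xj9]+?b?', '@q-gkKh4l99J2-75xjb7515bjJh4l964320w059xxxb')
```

['h4l99J']

Lazy quantifiers expand one character at a time until the remainder of the pattern can match.
`findall` collects group 1 from the one match (1 total).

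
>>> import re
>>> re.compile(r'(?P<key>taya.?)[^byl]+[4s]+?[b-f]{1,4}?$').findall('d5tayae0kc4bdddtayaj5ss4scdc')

['tayaj']

The pattern matches the literal 'ta', then the literal 'ya', then optionally any character (captured as 'key'); then one or more of any character except [byl], then one or more of one of [4s] (lazy), then 1 to 4 of a character in [b-f] (lazy); then anchored at the end.
Scanning left to right: at [15:28] match 'tayaj5ss4scdc', group 1 = 'tayaj'.
With a single group, `findall` returns only what that group captured — 1 item.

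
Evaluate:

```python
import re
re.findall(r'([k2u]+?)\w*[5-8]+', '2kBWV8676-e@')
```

['2']

The pattern matches one or more of one of [k2u] (lazy) (captured); then zero or more of a word character; then one or more of a character in [5-8].
Lazy quantifiers expand one character at a time until the remainder of the pattern can match.
Scanning left to right: at [0:9] match '2kBWV8676', group 1 = '2'.
`findall` collects group 1 from the one match (1 total).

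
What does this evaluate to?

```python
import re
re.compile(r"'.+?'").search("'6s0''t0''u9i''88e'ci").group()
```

The match spans [0:5] → "'6s0'".

"'6s0'"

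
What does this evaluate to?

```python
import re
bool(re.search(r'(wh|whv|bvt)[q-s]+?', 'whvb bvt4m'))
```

False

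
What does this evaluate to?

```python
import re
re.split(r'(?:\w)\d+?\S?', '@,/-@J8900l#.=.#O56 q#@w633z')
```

['@,/-@', '', '#.=.#', ' q#@', '3z']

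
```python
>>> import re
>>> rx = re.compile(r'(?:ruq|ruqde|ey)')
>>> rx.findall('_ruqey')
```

Since nothing is captured, `findall` lists the 2 matched substrings directly.

['ruq', 'ey']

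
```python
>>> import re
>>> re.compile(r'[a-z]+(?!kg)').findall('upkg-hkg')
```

['upkg', 'hkg']

The negative lookaround is zero-width — it rules out positions where the adjacent text would match, without consuming anything.
No capturing groups, so `findall` returns the 2 full match strings.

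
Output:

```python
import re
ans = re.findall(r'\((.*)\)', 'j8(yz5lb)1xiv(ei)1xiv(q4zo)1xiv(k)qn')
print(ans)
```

['yz5lb)1xiv(ei)1xiv(q4zo)1xiv(k']

`findall` collects group 1 from the one match (1 total).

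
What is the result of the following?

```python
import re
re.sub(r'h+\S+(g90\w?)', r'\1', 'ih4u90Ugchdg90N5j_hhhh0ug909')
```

'ig909'

The pattern matches one or more of a literal 'h', then one or more of a non-whitespace character; then the literal 'g90', then optionally a word character (captured).
Matches: at [1:28] → 'h4u90Ugchdg90N5j_hhhh0ug909'.
`\1` in the replacement pulls in group 1's text for each match.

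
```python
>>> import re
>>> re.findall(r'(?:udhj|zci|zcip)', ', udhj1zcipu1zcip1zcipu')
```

['udhj', 'zci', 'zci', 'zci']

The regex engine tests alternatives in the order written; an earlier branch that matches wins even if a later one would match more.
Scanning left to right: at [2:6] → 'udhj'; at [7:10] → 'zci'; at [13:16] → 'zci'; at [18:21] → 'zci'.
With no groups in the pattern, `findall` gives back each whole match — 4 here.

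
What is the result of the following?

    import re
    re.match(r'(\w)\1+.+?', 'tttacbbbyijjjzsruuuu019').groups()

`\1` has to match the exact text group 1 already captured.
`re.match` only tries the pattern at the start of the string.
The match spans [0:4] → 'ttta'.
Captured: group 1 = 't'.

('t',)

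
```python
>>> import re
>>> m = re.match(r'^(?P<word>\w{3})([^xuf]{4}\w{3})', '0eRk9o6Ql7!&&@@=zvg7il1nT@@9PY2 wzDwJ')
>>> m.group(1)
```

The pattern matches anchored at the start of the string; then exactly 3 of a word character (captured as 'word'); then exactly 4 of any character except [xuf], then exactly 3 of a word character (captured).
`re.match` only tries the pattern at the start of the string.
The match spans [0:10] → '0eRk9o6Ql7'.
Captured: group 1 = '0eR', group 2 = 'k9o6Ql7'.

'0eR'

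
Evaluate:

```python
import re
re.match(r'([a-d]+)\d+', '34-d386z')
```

None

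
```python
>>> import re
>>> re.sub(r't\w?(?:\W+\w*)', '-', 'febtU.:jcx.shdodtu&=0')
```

Pattern: the literal 't', then optionally a word character; then one or more of a non-word character, then zero or more of a word character (non-capturing group).
Matches: at [3:10] → 'tU.:jcx'; at [16:21] → 'tu&=0'.
Every occurrence is swapped for '-'.

'feb-.shdod-'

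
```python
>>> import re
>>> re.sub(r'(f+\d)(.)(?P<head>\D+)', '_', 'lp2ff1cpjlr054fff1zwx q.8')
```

'lp2_054_8'

The pattern matches one or more of a literal 'f', then a digit (captured); then any character (captured); then one or more of a non-digit (captured as 'head').
Matches: at [3:11] → 'ff1cpjlr'; at [14:24] → 'fff1zwx q.'.
Each match is replaced by '_'.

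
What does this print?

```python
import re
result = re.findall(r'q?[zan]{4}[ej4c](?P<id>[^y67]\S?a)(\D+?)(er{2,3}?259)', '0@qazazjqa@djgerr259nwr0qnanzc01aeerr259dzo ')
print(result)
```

This matches optionally a literal 'q', then exactly 4 of one of [zan], then one of [ej4c]; then any character except [y67], then optionally a non-whitespace character, then a literal 'a' (captured as 'id'); then one or more of a non-digit (lazy) (captured); then the literal 'e', then 2 to 3 of a literal 'r' (lazy), then the literal '259' (captured).
Multiple groups make `findall` return tuples — one 3-tuple for each match.

[('qa', '@djg', 'err259'), ('01a', 'e', 'err259')]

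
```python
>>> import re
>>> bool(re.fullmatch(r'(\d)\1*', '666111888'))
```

False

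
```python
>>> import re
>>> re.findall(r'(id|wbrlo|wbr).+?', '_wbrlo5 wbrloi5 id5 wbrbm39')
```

['wbrlo', 'wbrlo', 'id', 'wbr']

Alternation tries branches left to right and keeps the first one that lets the overall match succeed at that position.
Scanning left to right: at [1:7] match 'wbrlo5', group 1 = 'wbrlo'; at [8:14] match 'wbrloi', group 1 = 'wbrlo'; at [16:19] match 'id5', group 1 = 'id'; at [20:24] match 'wbrb', group 1 = 'wbr'.
With a single group, `findall` returns only what that group captured — 4 items.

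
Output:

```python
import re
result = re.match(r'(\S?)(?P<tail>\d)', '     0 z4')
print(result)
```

None

`re.match` won't scan ahead — the pattern has to work from the very first character.
Here the string doesn't start with a match, so the call returns None.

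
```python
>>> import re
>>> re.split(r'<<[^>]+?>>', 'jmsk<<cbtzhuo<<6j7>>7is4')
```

Matches to split on: at [4:20] → '<<cbtzhuo<<6j7>>'.
Splitting on the pattern gives 2 pieces.

['jmsk', '7is4']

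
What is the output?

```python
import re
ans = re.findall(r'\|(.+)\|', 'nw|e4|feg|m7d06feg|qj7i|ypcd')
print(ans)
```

['e4|feg|m7d06feg|qj7i']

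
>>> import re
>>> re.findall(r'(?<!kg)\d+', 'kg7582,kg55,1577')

['582', '5', '1577']

A negative assertion filters positions out without eating any characters.
No capturing groups, so `findall` returns the 3 full match strings.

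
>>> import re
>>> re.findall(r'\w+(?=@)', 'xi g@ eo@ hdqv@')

['g', 'eo', 'hdqv']

Because the assertion is zero-width, the text it checks is not consumed and won't appear in the result.
Matches: at [3:4] → 'g'; at [6:8] → 'eo'; at [10:14] → 'hdqv'.
With no groups in the pattern, `findall` gives back each whole match — 3 here.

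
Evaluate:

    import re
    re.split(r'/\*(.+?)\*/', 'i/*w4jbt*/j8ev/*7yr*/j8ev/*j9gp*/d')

['i', 'w4jbt', 'j8ev', '7yr', 'j8ev', 'j9gp', 'd']

With the lazy modifier that quantifier settles for the fewest repetitions that let the rest of the pattern succeed (the atoms after it are unaffected and can still be greedy).
Matches to split on: at [1:10] → '/*w4jbt*/'; at [14:21] → '/*7yr*/'; at [25:33] → '/*j9gp*/'.
The group in the pattern means `split` returns the separators' captures alongside the pieces.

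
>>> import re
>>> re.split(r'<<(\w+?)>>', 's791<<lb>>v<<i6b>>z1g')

['s791', 'lb', 'v', 'i6b', 'z1g']

`re.split` interleaves the captured-group text with the surrounding fragments.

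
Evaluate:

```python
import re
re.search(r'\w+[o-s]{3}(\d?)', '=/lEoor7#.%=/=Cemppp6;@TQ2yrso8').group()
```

The match spans [2:8] → 'lEoor7'.

'lEoor7'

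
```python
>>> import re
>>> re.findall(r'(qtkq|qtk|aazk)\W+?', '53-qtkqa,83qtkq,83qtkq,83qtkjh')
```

['qtkq', 'qtkq']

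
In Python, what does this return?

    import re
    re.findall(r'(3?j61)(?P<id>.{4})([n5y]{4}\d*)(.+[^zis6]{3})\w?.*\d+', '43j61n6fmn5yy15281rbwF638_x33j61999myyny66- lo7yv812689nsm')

[('3j61', 'n6fm', 'n5yy15281', 'rbwF638_x33j61999myyny66- lo7yv812')]

4 groups means the one result is a tuple of 4 captured strings — 1 here.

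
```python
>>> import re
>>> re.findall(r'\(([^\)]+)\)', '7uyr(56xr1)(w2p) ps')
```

['56xr1', 'w2p']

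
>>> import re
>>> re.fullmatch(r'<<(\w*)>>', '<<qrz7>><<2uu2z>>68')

For `fullmatch`, every character of the input must be accounted for by the pattern.
Here the string isn't matched end-to-end, so the call returns None.

None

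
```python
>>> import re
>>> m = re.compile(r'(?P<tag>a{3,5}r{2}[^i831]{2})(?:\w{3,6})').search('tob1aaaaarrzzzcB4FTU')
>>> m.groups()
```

('aaaaarrzz',)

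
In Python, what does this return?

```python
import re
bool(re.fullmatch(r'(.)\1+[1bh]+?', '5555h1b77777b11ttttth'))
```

False

For `fullmatch`, every character of the input must be accounted for by the pattern.
Here the pattern can't cover the whole string, so the call returns None, and `bool(None)` is False.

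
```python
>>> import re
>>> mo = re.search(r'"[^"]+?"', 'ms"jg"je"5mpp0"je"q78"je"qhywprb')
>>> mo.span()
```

(2, 6)

`re.search` scans for the first position where the pattern succeeds.
The match spans [2:6] → '"jg"'.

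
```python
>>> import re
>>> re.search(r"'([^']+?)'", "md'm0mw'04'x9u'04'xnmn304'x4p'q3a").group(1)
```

'm0mw'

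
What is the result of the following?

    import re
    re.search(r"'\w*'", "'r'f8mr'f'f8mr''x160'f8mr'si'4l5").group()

"'r'"

The match spans [0:3] → "'r'".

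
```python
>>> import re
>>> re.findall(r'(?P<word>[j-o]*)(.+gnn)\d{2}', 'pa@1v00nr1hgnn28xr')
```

Multiple groups make `findall` return tuples — one 2-tuple for the one match.

[('', 'pa@1v00nr1hgnn')]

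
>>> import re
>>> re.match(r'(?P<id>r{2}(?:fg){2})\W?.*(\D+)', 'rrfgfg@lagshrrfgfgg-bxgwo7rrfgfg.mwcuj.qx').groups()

The match spans [0:41] → 'rrfgfg@lagshrrfgfgg-bxgwo7rrfgfg.mwcuj.qx'.
Captured: group 1 = 'rrfgfg', group 2 = 'x'.

('rrfgfg', 'x')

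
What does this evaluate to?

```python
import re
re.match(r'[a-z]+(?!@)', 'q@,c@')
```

None

`(?!…)`/`(?<!…)` only lets a position through if the neighbouring text does NOT match; no characters are consumed.
`match` is anchored at position 0; if the pattern doesn't fit there, it returns None.
Here the pattern fails at index 0, so the call returns None.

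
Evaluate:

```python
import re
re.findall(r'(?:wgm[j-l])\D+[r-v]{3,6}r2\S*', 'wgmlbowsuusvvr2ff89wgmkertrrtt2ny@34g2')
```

This matches the literal 'wgm', then a character in [j-l] (non-capturing group); then one or more of a non-digit, then 3 to 6 of a character in [r-v]; then the literal 'r2', then zero or more of a non-whitespace character.
Matches: at [0:38] → 'wgmlbowsuusvvr2ff89wgmkertrrtt2ny@34g2'.
`findall` yields the raw match text (1 of them) because the pattern has no groups.

['wgmlbowsuusvvr2ff89wgmkertrrtt2ny@34g2']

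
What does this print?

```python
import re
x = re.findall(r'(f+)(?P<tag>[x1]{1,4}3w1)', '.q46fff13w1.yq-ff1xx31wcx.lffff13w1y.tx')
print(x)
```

[('fff', '13w1'), ('ffff', '13w1')]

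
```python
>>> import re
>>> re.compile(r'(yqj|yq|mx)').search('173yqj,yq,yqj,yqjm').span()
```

(3, 6)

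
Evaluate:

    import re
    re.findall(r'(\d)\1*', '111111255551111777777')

`\1` has to match the exact text group 1 already captured.
Matches: at [0:6] match '111111', group 1 = '1'; at [6:7] match '2', group 1 = '2'; at [7:11] match '5555', group 1 = '5'; at [11:15] match '1111', group 1 = '1'; at [15:21] match '777777', group 1 = '7'.
Because there's exactly one group, `findall` drops the full match and keeps group 1 from each hit.

['1', '2', '5', '1', '7']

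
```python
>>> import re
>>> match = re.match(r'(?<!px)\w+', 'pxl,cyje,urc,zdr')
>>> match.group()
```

With `match`, the pattern is implicitly anchored at the beginning.
The match spans [0:3] → 'pxl'.

'pxl'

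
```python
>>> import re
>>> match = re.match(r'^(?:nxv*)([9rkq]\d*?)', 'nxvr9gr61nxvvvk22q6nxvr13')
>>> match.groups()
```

('r',)

The match spans [0:4] → 'nxvr'.
Captured: group 1 = 'r'.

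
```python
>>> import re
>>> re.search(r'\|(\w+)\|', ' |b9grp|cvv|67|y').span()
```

`re.search` scans for the first position where the pattern succeeds.
The match spans [1:8] → '|b9grp|'.
Captured: group 1 = 'b9grp'.

(1, 8)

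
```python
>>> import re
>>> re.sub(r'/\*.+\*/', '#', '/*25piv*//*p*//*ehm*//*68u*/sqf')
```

'#sqf'

Each match is replaced by '#'.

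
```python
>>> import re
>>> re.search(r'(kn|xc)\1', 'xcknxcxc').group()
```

'xcxc'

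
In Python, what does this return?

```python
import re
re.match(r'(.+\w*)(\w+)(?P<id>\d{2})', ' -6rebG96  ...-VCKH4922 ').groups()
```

(' -6rebG96  ...-VCKH4', '9', '22')

The pattern matches one or more of any character, then zero or more of a word character (captured); then one or more of a word character (captured); then exactly 2 of a digit (captured as 'id').
`match` is anchored at position 0; if the pattern doesn't fit there, it returns None.
The match spans [0:23] → ' -6rebG96  ...-VCKH4922'.
Captured: group 1 = ' -6rebG96  ...-VCKH4', group 2 = '9', group 3 = '22'.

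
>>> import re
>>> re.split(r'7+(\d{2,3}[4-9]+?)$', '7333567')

This matches one or more of a literal '7'; then 2 to 3 of a digit, then one or more of a character in [4-9] (lazy) (captured); then anchored at the end.
The group in the pattern means `split` returns the separators' captures alongside the pieces.

['', '333567', '']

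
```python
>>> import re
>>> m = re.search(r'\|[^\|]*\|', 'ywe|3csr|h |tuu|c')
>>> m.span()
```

(3, 9)

`re.search` scans for the first position where the pattern succeeds.
The match spans [3:9] → '|3csr|'.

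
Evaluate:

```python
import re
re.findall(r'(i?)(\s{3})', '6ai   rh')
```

[('i', '   ')]

This matches optionally a literal 'i' (captured); then exactly 3 of whitespace (captured).
Matches: at [2:6] match 'i   ', groups = ('i', '   ').
With 2 capturing groups, `findall` returns a 2-tuple per match.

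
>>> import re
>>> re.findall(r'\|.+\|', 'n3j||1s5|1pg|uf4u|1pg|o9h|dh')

['||1s5|1pg|uf4u|1pg|o9h|']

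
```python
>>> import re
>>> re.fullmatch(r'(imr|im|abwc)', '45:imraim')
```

None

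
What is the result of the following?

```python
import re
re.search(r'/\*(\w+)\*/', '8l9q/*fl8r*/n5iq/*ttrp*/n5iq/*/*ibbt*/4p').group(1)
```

The match spans [4:12] → '/*fl8r*/'.
Captured: group 1 = 'fl8r'.

'fl8r'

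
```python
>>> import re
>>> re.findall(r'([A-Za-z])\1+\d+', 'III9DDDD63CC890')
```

A backreference is literal: `\1` must see the identical characters the first group matched.
Matches: at [0:4] match 'III9', group 1 = 'I'; at [4:10] match 'DDDD63', group 1 = 'D'; at [10:15] match 'CC890', group 1 = 'C'.
One capturing group, so `findall` returns just the captured substring from each match — 3 in all.

['I', 'D', 'C']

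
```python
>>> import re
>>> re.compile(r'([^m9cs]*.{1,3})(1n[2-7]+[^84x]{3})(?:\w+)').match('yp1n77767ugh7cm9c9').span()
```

With `match`, the pattern is implicitly anchored at the beginning.
The match spans [0:18] → 'yp1n77767ugh7cm9c9'.

(0, 18)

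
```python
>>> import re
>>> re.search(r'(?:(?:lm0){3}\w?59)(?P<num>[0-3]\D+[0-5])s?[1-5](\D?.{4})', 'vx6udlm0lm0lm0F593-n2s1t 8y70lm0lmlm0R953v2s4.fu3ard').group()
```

The pattern matches the literal 'lm0' repeated 3 times, then optionally a word character, then the literal '59' (non-capturing group); then a character in [0-3], then one or more of a non-digit, then a character in [0-5] (captured as 'num'); then optionally the literal 's', then a character in [1-5]; then optionally a non-digit, then exactly 4 of any character (captured).
Unlike `match`, `search` isn't anchored — it looks for the pattern anywhere in the string.
The match spans [5:28] → 'lm0lm0lm0F593-n2s1t 8y7'.
Captured: group 1 = '3-n2', group 2 = 't 8y7'.

'lm0lm0lm0F593-n2s1t 8y7'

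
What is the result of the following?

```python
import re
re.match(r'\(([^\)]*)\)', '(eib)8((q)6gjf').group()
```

'(eib)'

With `match`, the pattern is implicitly anchored at the beginning.
The match spans [0:5] → '(eib)'.
Captured: group 1 = 'eib'.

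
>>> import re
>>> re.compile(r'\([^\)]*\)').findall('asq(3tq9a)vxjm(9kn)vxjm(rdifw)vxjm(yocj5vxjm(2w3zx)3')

['(3tq9a)', '(9kn)', '(rdifw)', '(yocj5vxjm(2w3zx)']

`findall` yields the raw match text (4 of them) because the pattern has no groups.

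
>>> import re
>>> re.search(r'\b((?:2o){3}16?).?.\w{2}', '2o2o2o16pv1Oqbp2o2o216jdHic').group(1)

'2o2o2o16'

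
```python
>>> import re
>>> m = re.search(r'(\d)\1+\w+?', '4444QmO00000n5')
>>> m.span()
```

`\1` is not a pattern — it's the concrete string captured by group 1, re-applied verbatim.
`re.search` scans for the first position where the pattern succeeds.
The match spans [0:5] → '4444Q'.
Captured: group 1 = '4'.

(0, 5)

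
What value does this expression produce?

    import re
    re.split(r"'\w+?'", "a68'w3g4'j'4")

['a68', "j'4"]

Matches to split on: at [3:9] → "'w3g4'".
The string is cut at each match, leaving 2 pieces.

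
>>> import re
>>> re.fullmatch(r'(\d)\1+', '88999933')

None

`fullmatch` succeeds only if the pattern covers the string from start to end.
Here the string isn't matched end-to-end, so the call returns None.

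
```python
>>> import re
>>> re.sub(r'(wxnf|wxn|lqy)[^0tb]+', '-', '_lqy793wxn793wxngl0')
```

Matches: at [1:18] → 'lqy793wxn793wxngl'.
Every occurrence is swapped for '-'.

'_-0'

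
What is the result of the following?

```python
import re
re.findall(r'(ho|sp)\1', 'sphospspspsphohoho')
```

['sp', 'sp', 'ho']

A backreference is literal: `\1` must see the identical characters the first group matched.
Matches: at [4:8] match 'spsp', group 1 = 'sp'; at [8:12] match 'spsp', group 1 = 'sp'; at [12:16] match 'hoho', group 1 = 'ho'.
One capturing group, so `findall` returns just the captured substring from each match — 3 in all.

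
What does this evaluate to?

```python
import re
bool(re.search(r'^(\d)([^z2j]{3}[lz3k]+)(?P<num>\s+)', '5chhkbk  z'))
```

Pattern: anchored at the start of the string; then a digit (captured); then exactly 3 of any character except [z2j], then one or more of one of [lz3k] (captured); then one or more of whitespace (captured as 'num').
`search` walks the string left to right and returns the first match it finds.
Here no position works, so the call returns None, and `bool(None)` is False.

False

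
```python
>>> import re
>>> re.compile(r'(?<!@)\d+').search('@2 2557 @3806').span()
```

(3, 7)

`(?!…)`/`(?<!…)` only lets a position through if the neighbouring text does NOT match; no characters are consumed.
`re.search` scans for the first position where the pattern succeeds.
The match spans [3:7] → '2557'.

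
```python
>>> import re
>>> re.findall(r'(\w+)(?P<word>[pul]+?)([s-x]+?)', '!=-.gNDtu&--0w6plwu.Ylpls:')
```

[('0w6p', 'l', 'w'), ('Ylp', 'l', 's')]

Pattern: one or more of a word character (captured); then one or more of one of [pul] (lazy) (captured as 'word'); then one or more of a character in [s-x] (lazy) (captured).
Scanning left to right: at [12:18] match '0w6plw', groups = ('0w6p', 'l', 'w'); at [20:25] match 'Ylpls', groups = ('Ylp', 'l', 's').
`findall` packs the 3 group values into a tuple for every match.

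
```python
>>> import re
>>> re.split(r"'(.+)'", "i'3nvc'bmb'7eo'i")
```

['i', "3nvc'bmb'7eo", 'i']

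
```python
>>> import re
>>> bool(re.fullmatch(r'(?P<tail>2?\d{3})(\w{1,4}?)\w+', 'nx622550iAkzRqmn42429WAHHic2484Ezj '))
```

This matches optionally the literal '2', then exactly 3 of a digit (captured as 'tail'); then 1 to 4 of a word character (lazy) (captured); then one or more of a word character.
`re.fullmatch` requires the pattern to consume the entire string.
Here the pattern can't cover the whole string, so the call returns None, and `bool(None)` is False.

False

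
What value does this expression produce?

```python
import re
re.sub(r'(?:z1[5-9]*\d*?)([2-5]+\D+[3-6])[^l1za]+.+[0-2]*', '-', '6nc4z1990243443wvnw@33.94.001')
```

'6nc4-'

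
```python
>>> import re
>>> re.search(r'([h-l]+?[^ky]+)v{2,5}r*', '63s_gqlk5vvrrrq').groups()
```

This matches one or more of a character in [h-l] (lazy), then one or more of any character except [ky] (captured); then 2 to 5 of the literal 'v', then zero or more of the literal 'r'.
`search` walks the string left to right and returns the first match it finds.
The match spans [6:14] → 'lk5vvrrr'.
Captured: group 1 = 'lk5'.

('lk5',)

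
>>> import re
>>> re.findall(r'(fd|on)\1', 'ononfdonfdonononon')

['on', 'on', 'on']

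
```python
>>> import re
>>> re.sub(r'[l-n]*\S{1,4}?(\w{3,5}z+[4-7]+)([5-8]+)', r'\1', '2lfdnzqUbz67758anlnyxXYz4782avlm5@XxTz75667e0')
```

'nzqUbz6775nyxXYz472avXxTz7566e0'

This matches zero or more of a character in [l-n], then 1 to 4 of a non-whitespace character (lazy); then 3 to 5 of a word character, then one or more of the literal 'z', then one or more of a character in [4-7] (captured); then one or more of a character in [5-8] (captured).
Because the quantifier is non-greedy, it stops expanding at the earliest point where the rest of the pattern can succeed.
Matches: at [0:15] → '2lfdnzqUbz67758'; at [15:27] → 'anlnyxXYz478'; at [30:43] → 'lm5@XxTz75667'.
The replacement refers to a captured group, so each match is rewritten using its own captured text.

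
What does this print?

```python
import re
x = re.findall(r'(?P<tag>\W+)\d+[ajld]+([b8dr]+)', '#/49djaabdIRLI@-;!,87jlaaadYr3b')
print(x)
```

[('#/', 'bd'), ('@-;!,', 'd')]

Pattern: one or more of a non-word character (captured as 'tag'); then one or more of a digit, then one or more of one of [ajld]; then one or more of one of [b8dr] (captured).
2 groups means each result is a tuple of 2 captured strings — 2 here.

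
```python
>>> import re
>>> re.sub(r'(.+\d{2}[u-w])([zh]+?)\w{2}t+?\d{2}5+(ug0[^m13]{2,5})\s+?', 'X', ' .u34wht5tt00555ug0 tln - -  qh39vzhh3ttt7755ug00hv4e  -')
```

'X -'

The pattern matches one or more of any character, then exactly 2 of a digit, then a character in [u-w] (captured); then one or more of one of [zh] (lazy) (captured); then exactly 2 of a word character, then one or more of a literal 't' (lazy), then exactly 2 of a digit; then one or more of a literal '5'; then the literal 'ug0', then 2 to 5 of any character except [m13] (captured); then one or more of whitespace (lazy).
A `+?`/`*?`/`{m,n}?` starts at its minimum and grows only as far as needed for what follows to match.
Matches: at [0:54] → ' .u34wht5tt00555ug0 tln - -  qh39vzhh3ttt7755ug00hv4e '.
`sub` substitutes 'X' at each match site.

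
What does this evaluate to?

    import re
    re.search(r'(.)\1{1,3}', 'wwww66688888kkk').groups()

('w',)

After group 1 captures some text, `\1` only succeeds where that same text appears again.
`search` walks the string left to right and returns the first match it finds.
The match spans [0:4] → 'wwww'.
Captured: group 1 = 'w'.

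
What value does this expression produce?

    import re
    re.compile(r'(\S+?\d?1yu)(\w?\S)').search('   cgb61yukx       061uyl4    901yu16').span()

This matches one or more of a non-whitespace character (lazy), then optionally a digit, then the literal '1yu' (captured); then optionally a word character, then a non-whitespace character (captured).
`re.search` tries every starting position until one works.
The match spans [3:12] → 'cgb61yukx'.
Captured: group 1 = 'cgb61yu', group 2 = 'kx'.

(3, 12)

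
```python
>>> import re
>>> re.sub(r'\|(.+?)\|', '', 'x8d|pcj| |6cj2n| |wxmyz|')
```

Matches: at [3:8] → '|pcj|'; at [9:16] → '|6cj2n|'; at [17:24] → '|wxmyz|'.
Every occurrence is swapped for ''.

'x8d  '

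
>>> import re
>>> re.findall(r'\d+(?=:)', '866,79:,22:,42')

['79', '22']

The positive lookaround only admits positions where the adjacent text matches; those characters stay outside the span.
Walking the string: at [4:6] → '79'; at [8:10] → '22'.
`findall` yields the raw match text (2 of them) because the pattern has no groups.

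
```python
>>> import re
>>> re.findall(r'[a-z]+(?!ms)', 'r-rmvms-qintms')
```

The negative lookahead/lookbehind blocks any match where the forbidden context is present.
`findall` yields the raw match text (3 of them) because the pattern has no groups.

['r', 'rmvms', 'qintms']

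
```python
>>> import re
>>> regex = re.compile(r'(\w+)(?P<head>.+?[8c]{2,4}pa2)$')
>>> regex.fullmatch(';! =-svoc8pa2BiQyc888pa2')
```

None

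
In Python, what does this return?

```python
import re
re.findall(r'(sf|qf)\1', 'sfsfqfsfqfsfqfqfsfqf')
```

`\1` is not a pattern — it's the concrete string captured by group 1, re-applied verbatim.
`findall` collects group 1 from each match (2 total).

['sf', 'qf']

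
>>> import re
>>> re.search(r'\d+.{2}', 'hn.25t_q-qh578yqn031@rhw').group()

'25t_'

The pattern matches one or more of a digit; then exactly 2 of any character.
`re.search` tries every starting position until one works.
The match spans [3:7] → '25t_'.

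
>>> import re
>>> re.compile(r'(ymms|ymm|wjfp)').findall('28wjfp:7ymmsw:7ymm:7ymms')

['wjfp', 'ymms', 'ymm', 'ymms']

`|` is ordered: at each position the engine commits to the first alternative that works.
Scanning left to right: at [2:6] match 'wjfp', group 1 = 'wjfp'; at [8:12] match 'ymms', group 1 = 'ymms'; at [15:18] match 'ymm', group 1 = 'ymm'; at [20:24] match 'ymms', group 1 = 'ymms'.
With a single group, `findall` returns only what that group captured — 4 items.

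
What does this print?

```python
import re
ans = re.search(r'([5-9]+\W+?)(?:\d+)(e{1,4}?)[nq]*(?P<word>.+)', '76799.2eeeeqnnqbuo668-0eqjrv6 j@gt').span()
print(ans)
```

(0, 34)

The match spans [0:34] → '76799.2eeeeqnnqbuo668-0eqjrv6 j@gt'.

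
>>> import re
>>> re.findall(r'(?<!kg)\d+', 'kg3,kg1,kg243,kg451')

['43', '51']

The negative lookahead/lookbehind blocks any match where the forbidden context is present.
With no groups in the pattern, `findall` gives back each whole match — 2 here.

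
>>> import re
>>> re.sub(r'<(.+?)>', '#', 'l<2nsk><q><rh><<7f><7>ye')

'l#####ye'

Matches: at [1:7] → '<2nsk>'; at [7:10] → '<q>'; at [10:14] → '<rh>'; at [14:19] → '<<7f>'; at [19:22] → '<7>'.
Each match is replaced by '#'.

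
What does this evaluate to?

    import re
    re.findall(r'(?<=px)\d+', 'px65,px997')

['65', '997']

The `(?=…)`/`(?<=…)` assertion just peeks at neighbouring text; it doesn't advance the match position.
Scanning left to right: at [2:4] → '65'; at [7:10] → '997'.
`findall` yields the raw match text (2 of them) because the pattern has no groups.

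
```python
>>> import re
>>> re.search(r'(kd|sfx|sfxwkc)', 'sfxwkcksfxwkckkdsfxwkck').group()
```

'sfx'

The regex engine tests alternatives in the order written; an earlier branch that matches wins even if a later one would match more.
`search` walks the string left to right and returns the first match it finds.
The match spans [0:3] → 'sfx'.
Captured: group 1 = 'sfx'.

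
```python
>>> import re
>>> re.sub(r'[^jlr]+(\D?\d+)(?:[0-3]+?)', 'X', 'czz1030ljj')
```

This matches one or more of any character except [jlr]; then optionally a non-digit, then one or more of a digit (captured); then one or more of a character in [0-3] (lazy) (non-capturing group).
Matches: at [0:7] → 'czz1030'.
Every occurrence is swapped for 'X'.

'Xljj'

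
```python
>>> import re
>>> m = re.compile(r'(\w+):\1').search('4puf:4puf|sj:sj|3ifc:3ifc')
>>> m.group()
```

'4puf:4puf'

`\1` has to match the exact text group 1 already captured.
Unlike `match`, `search` isn't anchored — it looks for the pattern anywhere in the string.
The match spans [0:9] → '4puf:4puf'.
Captured: group 1 = '4puf'.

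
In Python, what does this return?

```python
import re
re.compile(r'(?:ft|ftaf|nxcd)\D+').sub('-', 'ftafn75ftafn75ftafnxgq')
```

Matches: at [0:5] → 'ftafn'; at [7:12] → 'ftafn'; at [14:22] → 'ftafnxgq'.
Every occurrence is swapped for '-'.

'-75-75-'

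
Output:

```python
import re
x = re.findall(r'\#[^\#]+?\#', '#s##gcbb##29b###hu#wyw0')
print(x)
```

['#s#', '#gcbb#', '#29b#', '#hu#']

Scanning left to right: at [0:3] → '#s#'; at [3:9] → '#gcbb#'; at [9:14] → '#29b#'; at [15:19] → '#hu#'.
With no groups in the pattern, `findall` gives back each whole match — 4 here.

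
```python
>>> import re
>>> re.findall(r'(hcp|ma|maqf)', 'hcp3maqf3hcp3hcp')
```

['hcp', 'ma', 'hcp', 'hcp']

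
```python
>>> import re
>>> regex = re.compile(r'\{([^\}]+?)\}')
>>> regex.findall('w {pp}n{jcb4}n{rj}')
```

['pp', 'jcb4', 'rj']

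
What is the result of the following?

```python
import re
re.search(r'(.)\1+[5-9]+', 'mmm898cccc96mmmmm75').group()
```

'mmm898'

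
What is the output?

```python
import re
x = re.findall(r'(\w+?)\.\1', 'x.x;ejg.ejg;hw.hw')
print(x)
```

['x', 'ejg', 'hw']

`\1` has to match the exact text group 1 already captured.
Scanning left to right: at [0:3] match 'x.x', group 1 = 'x'; at [4:11] match 'ejg.ejg', group 1 = 'ejg'; at [12:17] match 'hw.hw', group 1 = 'hw'.
One capturing group, so `findall` returns just the captured substring from each match — 3 in all.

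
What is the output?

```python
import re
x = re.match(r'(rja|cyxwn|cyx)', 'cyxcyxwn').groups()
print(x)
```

The match spans [0:3] → 'cyx'.
Captured: group 1 = 'cyx'.

('cyx',)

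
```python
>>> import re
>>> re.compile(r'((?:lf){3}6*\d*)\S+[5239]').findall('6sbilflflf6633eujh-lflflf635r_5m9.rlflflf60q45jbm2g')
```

['lflflf6633']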